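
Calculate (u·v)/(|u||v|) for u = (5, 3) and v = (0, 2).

With u = (5, 3), v = (0, 2):
u·v = 5·0 + 3·2 = 0 + 6 = 6.
|u| = √(5² + 3²) = √34, |v| = √(0² + 2²) = √4, so |u||v| = √(34·4) = √136.
cos θ = (u·v)/(|u||v|) = 6/√136 ≈ 0.5145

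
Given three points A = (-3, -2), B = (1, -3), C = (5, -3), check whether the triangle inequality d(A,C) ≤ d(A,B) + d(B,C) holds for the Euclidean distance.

d(A,B) = √(4² + 1²) = √17 ≈ 4.1231, d(B,C) = √(4² + 0²) = √16 = 4, d(A,C) = √(8² + 1²) = √65 ≈ 8.0623.
d(A,C) ≈ 8.0623 ≤ 4.1231 + 4 = 8.1231. Triangle inequality is satisfied.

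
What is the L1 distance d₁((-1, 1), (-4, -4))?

Σ|x_i - y_i| = |-1 - (-4)| + |1 - (-4)| = 3 + 5 = 8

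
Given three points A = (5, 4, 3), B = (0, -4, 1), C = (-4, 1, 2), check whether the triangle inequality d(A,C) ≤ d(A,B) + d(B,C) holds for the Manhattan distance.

d(A,B) = 5 + 8 + 2 = 15, d(B,C) = 4 + 5 + 1 = 10, d(A,C) = 9 + 3 + 1 = 13.
d(A,C) = 13 ≤ 15 + 10 = 25. Triangle inequality is satisfied.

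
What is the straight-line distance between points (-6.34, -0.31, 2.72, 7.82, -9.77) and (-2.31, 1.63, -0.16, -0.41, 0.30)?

√(Σ(x_i - y_i)²) = √((-6.34 - (-2.31))² + (-0.31 - 1.63)² + (2.72 - (-0.16))² + (7.82 - (-0.41))² + (-9.77 - 0.3)²)
= √((-4.03)² + (-1.94)² + 2.88² + 8.23² + (-10.07)²) = √(16.2409 + 3.7636 + 8.2944 + 67.7329 + 101.4049) = √197.4367 ≈ 14.0512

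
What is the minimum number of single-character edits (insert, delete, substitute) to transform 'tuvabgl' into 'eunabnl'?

Let D[i][j] be the edit distance between the first i characters of 'tuvabgl' and the first j characters of 'eunabnl', with D[i][0] = i, D[0][j] = j, and D[i][j] = D[i-1][j-1] if the characters match, else 1 + min(D[i-1][j], D[i][j-1], D[i-1][j-1]). Filling the table (rows: prefixes of 'tuvabgl', columns: prefixes of 'eunabnl'):
     ε  e  u  n  a  b  n  l
  ε  0  1  2  3  4  5  6  7
  t  1  1  2  3  4  5  6  7
  u  2  2  1  2  3  4  5  6
  v  3  3  2  2  3  4  5  6
  a  4  4  3  3  2  3  4  5
  b  5  5  4  4  3  2  3  4
  g  6  6  5  5  4  3  3  4
  l  7  7  6  6  5  4  4  3
The bottom-right entry gives D[7][7] = 3, so no sequence of fewer than 3 edits works. Backtracking through the table gives one optimal edit sequence (3 edits):
  tuvabgl → euvabgl (sub t→e @1)
  euvabgl → eunabgl (sub v→n @3)
  eunabgl → eunabnl (sub g→n @6)
Edit distance = 3.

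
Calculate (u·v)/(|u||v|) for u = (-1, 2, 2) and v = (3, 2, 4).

With u = (-1, 2, 2), v = (3, 2, 4):
u·v = (-1)·3 + 2·2 + 2·4 = (-3) + 4 + 8 = 9.
|u| = √((-1)² + 2² + 2²) = √9, |v| = √(3² + 2² + 4²) = √29, so |u||v| = √(9·29) = √261.
cos θ = (u·v)/(|u||v|) = 9/√261 ≈ 0.5571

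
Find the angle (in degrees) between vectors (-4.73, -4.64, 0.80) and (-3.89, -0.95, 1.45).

With u = (-4.73, -4.64, 0.80), v = (-3.89, -0.95, 1.45):
u·v = (-4.73)·(-3.89) + (-4.64)·(-0.95) + 0.8·1.45 = 18.3997 + 4.408 + 1.16 = 23.9677.
|u| = √((-4.73)² + (-4.64)² + 0.8²) = √(22.3729 + 21.5296 + 0.64) = √44.5425, |v| = √((-3.89)² + (-0.95)² + 1.45²) = √(15.1321 + 0.9025 + 2.1025) = √18.1371.
cos θ = (u·v)/(|u||v|) = 23.9677/(√44.5425·√18.1371) ≈ 0.843248
θ = arccos(0.843248) ≈ 32.52°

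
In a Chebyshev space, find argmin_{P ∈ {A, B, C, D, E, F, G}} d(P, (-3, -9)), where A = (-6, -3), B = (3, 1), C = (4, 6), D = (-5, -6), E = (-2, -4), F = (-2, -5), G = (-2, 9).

Distances: d(A) = 6, d(B) = 10, d(C) = 15, d(D) = 3, d(E) = 5, d(F) = 4, d(G) = 18. Nearest: D = (-5, -6) with distance 3.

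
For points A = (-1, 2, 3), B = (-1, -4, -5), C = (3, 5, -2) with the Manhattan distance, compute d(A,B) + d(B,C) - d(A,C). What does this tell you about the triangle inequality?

d(A,B) = 0 + 6 + 8 = 14, d(B,C) = 4 + 9 + 3 = 16, d(A,C) = 4 + 3 + 5 = 12.
d(A,B) + d(B,C) - d(A,C) = 14 + 16 - 12 = 30 - 12 = 18. This is ≥ 0, so the triangle inequality holds for these points.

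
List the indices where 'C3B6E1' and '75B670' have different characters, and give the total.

Differing positions: 1, 2, 5, 6. Hamming distance = 4.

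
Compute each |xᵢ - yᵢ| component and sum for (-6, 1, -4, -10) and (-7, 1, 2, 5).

Σ|x_i - y_i| = |-6 - (-7)| + |1 - 1| + |-4 - 2| + |-10 - 5| = 1 + 0 + 6 + 15 = 22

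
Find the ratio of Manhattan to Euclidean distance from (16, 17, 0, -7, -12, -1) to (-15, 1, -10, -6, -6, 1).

L1 = |16 - (-15)| + |17 - 1| + |0 - (-10)| + |-7 - (-6)| + |-12 - (-6)| + |-1 - 1| = 31 + 16 + 10 + 1 + 6 + 2 = 66
L2 = √(31² + 16² + 10² + 1² + 6² + 2²) = √1358 ≈ 36.8511
L1 ≥ L2 always (equality iff movement is along one axis); L1 > L2 here.
Ratio L1/L2 = 66/√1358 ≈ 1.791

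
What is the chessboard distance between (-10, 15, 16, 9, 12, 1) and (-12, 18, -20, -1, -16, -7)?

max(|x_i - y_i|) = max(|-10 - (-12)|, |15 - 18|, |16 - (-20)|, |9 - (-1)|, |12 - (-16)|, |1 - (-7)|) = max(2, 3, 36, 10, 28, 8) = 36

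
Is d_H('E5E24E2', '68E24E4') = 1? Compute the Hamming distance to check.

Differing positions: 1, 2, 7. Hamming distance = 3, so the claim that d_H = 1 is false.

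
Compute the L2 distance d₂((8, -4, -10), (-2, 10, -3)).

√(Σ(x_i - y_i)²) = √((8 - (-2))² + (-4 - 10)² + (-10 - (-3))²)
= √(10² + (-14)² + (-7)²) = √(100 + 196 + 49) = √345 ≈ 18.5742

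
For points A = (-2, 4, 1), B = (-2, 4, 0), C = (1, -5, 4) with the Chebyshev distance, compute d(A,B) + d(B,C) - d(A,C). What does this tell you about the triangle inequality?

d(A,B) = max(0, 0, 1) = 1, d(B,C) = max(3, 9, 4) = 9, d(A,C) = max(3, 9, 3) = 9.
d(A,B) + d(B,C) - d(A,C) = 1 + 9 - 9 = 10 - 9 = 1. This is ≥ 0, so the triangle inequality holds for these points.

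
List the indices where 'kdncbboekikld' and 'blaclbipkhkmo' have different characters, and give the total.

Differing positions: 1, 2, 3, 5, 7, 8, 10, 12, 13. Hamming distance = 9.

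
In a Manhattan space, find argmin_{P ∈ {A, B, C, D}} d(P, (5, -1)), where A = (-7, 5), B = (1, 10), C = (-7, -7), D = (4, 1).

Distances: d(A) = 18, d(B) = 15, d(C) = 18, d(D) = 3. Nearest: D = (4, 1) with distance 3.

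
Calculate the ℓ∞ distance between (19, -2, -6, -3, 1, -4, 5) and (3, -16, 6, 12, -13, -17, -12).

max(|x_i - y_i|) = max(|19 - 3|, |-2 - (-16)|, |-6 - 6|, |-3 - 12|, |1 - (-13)|, |-4 - (-17)|, |5 - (-12)|) = max(16, 14, 12, 15, 14, 13, 17) = 17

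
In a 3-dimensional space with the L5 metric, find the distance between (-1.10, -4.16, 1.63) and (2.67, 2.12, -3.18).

(Σ|x_i - y_i|^5)^(1/5) = (|-1.1 - 2.67|^5 + |-4.16 - 2.12|^5 + |1.63 - (-3.18)|^5)^(1/5)
= (3.77^5 + 6.28^5 + 4.81^5)^(1/5) ≈ (761.5646 + 9767.8328 + 2574.6926)^(1/5) = (13104.09)^(1/5) ≈ 6.6601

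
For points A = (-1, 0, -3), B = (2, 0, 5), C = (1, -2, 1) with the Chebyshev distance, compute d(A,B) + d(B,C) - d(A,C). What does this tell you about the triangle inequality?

d(A,B) = max(3, 0, 8) = 8, d(B,C) = max(1, 2, 4) = 4, d(A,C) = max(2, 2, 4) = 4.
d(A,B) + d(B,C) - d(A,C) = 8 + 4 - 4 = 12 - 4 = 8. This is ≥ 0, so the triangle inequality holds for these points.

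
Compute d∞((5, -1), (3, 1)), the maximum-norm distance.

max(|x_i - y_i|) = max(|5 - 3|, |-1 - 1|) = max(2, 2) = 2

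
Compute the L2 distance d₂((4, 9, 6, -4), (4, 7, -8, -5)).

√(Σ(x_i - y_i)²) = √((4 - 4)² + (9 - 7)² + (6 - (-8))² + (-4 - (-5))²)
= √(0² + 2² + 14² + 1²) = √(0 + 4 + 196 + 1) = √201 ≈ 14.1774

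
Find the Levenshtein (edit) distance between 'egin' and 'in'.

Let D[i][j] be the edit distance between the first i characters of 'egin' and the first j characters of 'in', with D[i][0] = i, D[0][j] = j, and D[i][j] = D[i-1][j-1] if the characters match, else 1 + min(D[i-1][j], D[i][j-1], D[i-1][j-1]). Filling the table (rows: prefixes of 'egin', columns: prefixes of 'in'):
     ε  i  n
  ε  0  1  2
  e  1  1  2
  g  2  2  2
  i  3  2  3
  n  4  3  2
The bottom-right entry gives D[4][2] = 2, so no sequence of fewer than 2 edits works. Backtracking through the table gives one optimal edit sequence (2 edits):
  egin → gin (del e @1)
  gin → in (del g @1)
Edit distance = 2.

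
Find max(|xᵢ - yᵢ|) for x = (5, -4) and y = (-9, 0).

max(|x_i - y_i|) = max(|5 - (-9)|, |-4 - 0|) = max(14, 4) = 14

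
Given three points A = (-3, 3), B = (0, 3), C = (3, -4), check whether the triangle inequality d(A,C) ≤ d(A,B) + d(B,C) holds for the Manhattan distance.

d(A,B) = 3 + 0 = 3, d(B,C) = 3 + 7 = 10, d(A,C) = 6 + 7 = 13.
d(A,C) = 13 ≤ 3 + 10 = 13. Triangle inequality is satisfied.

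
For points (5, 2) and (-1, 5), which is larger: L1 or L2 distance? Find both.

L1 = |5 - (-1)| + |2 - 5| = 6 + 3 = 9
L2 = √(6² + 3²) = √45 ≈ 6.7082
L1 ≥ L2 always (equality iff movement is along one axis); L1 > L2 here.
Ratio L1/L2 = 9/√45 ≈ 1.3416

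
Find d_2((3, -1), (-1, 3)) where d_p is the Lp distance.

(Σ|x_i - y_i|^2)^(1/2) = (|3 - (-1)|^2 + |-1 - 3|^2)^(1/2)
= (4^2 + 4^2)^(1/2) = (16 + 16)^(1/2) = (32)^(1/2) ≈ 5.6569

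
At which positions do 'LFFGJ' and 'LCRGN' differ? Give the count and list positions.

Differing positions: 2, 3, 5. Hamming distance = 3.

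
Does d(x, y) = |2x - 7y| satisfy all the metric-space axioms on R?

No. d fails symmetry: d(7, 3) = |2·7 - 7·3| = |-7| = 7, but d(3, 7) = |2·3 - 7·7| = |-43| = 43. Since 7 ≠ 43, d(x,y) ≠ d(y,x) in general.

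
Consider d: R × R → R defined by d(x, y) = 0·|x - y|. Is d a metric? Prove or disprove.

No. With c = 0, d(x,y) = 0 for all x, y. This fails identity of indiscernibles: d(4, 7) = 0 but 4 ≠ 7.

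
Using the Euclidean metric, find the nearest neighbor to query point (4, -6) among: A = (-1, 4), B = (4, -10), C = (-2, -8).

Distances: d(A) ≈ 11.1803, d(B) = 4, d(C) ≈ 6.3246. Nearest: B = (4, -10) with distance 4.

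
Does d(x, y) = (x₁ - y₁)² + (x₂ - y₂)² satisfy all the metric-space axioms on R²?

No. The squared Euclidean distance fails the triangle inequality. Counterexample: x = (0, 0), y = (4, 5), z = (8, 10). d(x,z) = 8² + 10² = 164, but d(x,y) + d(y,z) = (4² + 5²) + (4² + 5²) = 41 + 41 = 82. Since 164 > 82, the triangle inequality is violated. (Note: √d, the ordinary Euclidean distance, IS a metric.)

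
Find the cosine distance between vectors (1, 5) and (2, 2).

With u = (1, 5), v = (2, 2):
u·v = 1·2 + 5·2 = 2 + 10 = 12.
|u| = √(1² + 5²) = √26, |v| = √(2² + 2²) = √8, so |u||v| = √(26·8) = √208.
cos θ = (u·v)/(|u||v|) = 12/√208 ≈ 0.8321
Cosine distance = 1 - cos θ ≈ 1 - 0.8321 = 0.1679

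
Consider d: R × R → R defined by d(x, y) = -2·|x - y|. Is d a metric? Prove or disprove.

No. With c = -2 < 0, d fails non-negativity: d(4, 13) = -2·|4 - 13| = -2·9 = -18 < 0.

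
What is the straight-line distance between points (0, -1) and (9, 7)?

√(Σ(x_i - y_i)²) = √((0 - 9)² + (-1 - 7)²)
= √((-9)² + (-8)²) = √(81 + 64) = √145 ≈ 12.0416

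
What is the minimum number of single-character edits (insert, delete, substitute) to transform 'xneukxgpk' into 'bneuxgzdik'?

Let D[i][j] be the edit distance between the first i characters of 'xneukxgpk' and the first j characters of 'bneuxgzdik', with D[i][0] = i, D[0][j] = j, and D[i][j] = D[i-1][j-1] if the characters match, else 1 + min(D[i-1][j], D[i][j-1], D[i-1][j-1]). Filling the table (rows: prefixes of 'xneukxgpk', columns: prefixes of 'bneuxgzdik'):
     ε  b  n  e  u  x  g  z  d  i  k
  ε  0  1  2  3  4  5  6  7  8  9 10
  x  1  1  2  3  4  4  5  6  7  8  9
  n  2  2  1  2  3  4  5  6  7  8  9
  e  3  3  2  1  2  3  4  5  6  7  8
  u  4  4  3  2  1  2  3  4  5  6  7
  k  5  5  4  3  2  2  3  4  5  6  6
  x  6  6  5  4  3  2  3  4  5  6  7
  g  7  7  6  5  4  3  2  3  4  5  6
  p  8  8  7  6  5  4  3  3  4  5  6
  k  9  9  8  7  6  5  4  4  4  5  5
The bottom-right entry gives D[9][10] = 5, so no sequence of fewer than 5 edits works. Backtracking through the table gives one optimal edit sequence (5 edits):
  xneukxgpk → bneukxgpk (sub x→b @1)
  bneukxgpk → bneuxgpk (del k @5)
  bneuxgpk → bneuxgzpk (ins z @7)
  bneuxgzpk → bneuxgzdpk (ins d @8)
  bneuxgzdpk → bneuxgzdik (sub p→i @9)
Edit distance = 5.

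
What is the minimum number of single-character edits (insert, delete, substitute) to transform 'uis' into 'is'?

Let D[i][j] be the edit distance between the first i characters of 'uis' and the first j characters of 'is', with D[i][0] = i, D[0][j] = j, and D[i][j] = D[i-1][j-1] if the characters match, else 1 + min(D[i-1][j], D[i][j-1], D[i-1][j-1]). Filling the table (rows: prefixes of 'uis', columns: prefixes of 'is'):
     ε  i  s
  ε  0  1  2
  u  1  1  2
  i  2  1  2
  s  3  2  1
The bottom-right entry gives D[3][2] = 1, so no sequence of fewer than 1 edit works. Backtracking through the table gives one optimal edit sequence (1 edit):
  uis → is (del u @1)
Edit distance = 1.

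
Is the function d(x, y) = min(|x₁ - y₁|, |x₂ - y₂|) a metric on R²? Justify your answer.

No. d fails identity of indiscernibles: take x = (2, 0) and y = (2, 7). Then d(x,y) = min(|2 - 2|, |0 - 7|) = min(0, 7) = 0, yet x ≠ y.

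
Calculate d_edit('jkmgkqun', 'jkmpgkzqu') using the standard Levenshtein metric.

Let D[i][j] be the edit distance between the first i characters of 'jkmgkqun' and the first j characters of 'jkmpgkzqu', with D[i][0] = i, D[0][j] = j, and D[i][j] = D[i-1][j-1] if the characters match, else 1 + min(D[i-1][j], D[i][j-1], D[i-1][j-1]). Filling the table (rows: prefixes of 'jkmgkqun', columns: prefixes of 'jkmpgkzqu'):
     ε  j  k  m  p  g  k  z  q  u
  ε  0  1  2  3  4  5  6  7  8  9
  j  1  0  1  2  3  4  5  6  7  8
  k  2  1  0  1  2  3  4  5  6  7
  m  3  2  1  0  1  2  3  4  5  6
  g  4  3  2  1  1  1  2  3  4  5
  k  5  4  3  2  2  2  1  2  3  4
  q  6  5  4  3  3  3  2  2  2  3
  u  7  6  5  4  4  4  3  3  3  2
  n  8  7  6  5  5  5  4  4  4  3
The bottom-right entry gives D[8][9] = 3, so no sequence of fewer than 3 edits works. Backtracking through the table gives one optimal edit sequence (3 edits):
  jkmgkqun → jkmpgkqun (ins p @4)
  jkmpgkqun → jkmpgkzqun (ins z @7)
  jkmpgkzqun → jkmpgkzqu (del n @10)
Edit distance = 3.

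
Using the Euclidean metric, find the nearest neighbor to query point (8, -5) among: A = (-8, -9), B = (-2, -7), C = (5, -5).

Distances: d(A) ≈ 16.4924, d(B) ≈ 10.198, d(C) = 3. Nearest: C = (5, -5) with distance 3.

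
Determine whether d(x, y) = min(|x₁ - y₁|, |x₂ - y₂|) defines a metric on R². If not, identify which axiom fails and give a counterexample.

No. d fails identity of indiscernibles: take x = (-2, 0) and y = (-2, 2). Then d(x,y) = min(|-2 - (-2)|, |0 - 2|) = min(0, 2) = 0, yet x ≠ y.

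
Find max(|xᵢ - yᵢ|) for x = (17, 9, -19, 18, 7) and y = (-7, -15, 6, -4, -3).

max(|x_i - y_i|) = max(|17 - (-7)|, |9 - (-15)|, |-19 - 6|, |18 - (-4)|, |7 - (-3)|) = max(24, 24, 25, 22, 10) = 25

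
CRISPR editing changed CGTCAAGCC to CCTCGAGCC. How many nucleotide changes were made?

Differing positions: 2, 5. Hamming distance = 2.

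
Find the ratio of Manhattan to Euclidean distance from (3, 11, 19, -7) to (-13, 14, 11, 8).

L1 = |3 - (-13)| + |11 - 14| + |19 - 11| + |-7 - 8| = 16 + 3 + 8 + 15 = 42
L2 = √(16² + 3² + 8² + 15²) = √554 ≈ 23.5372
L1 ≥ L2 always (equality iff movement is along one axis); L1 > L2 here.
Ratio L1/L2 = 42/√554 ≈ 1.7844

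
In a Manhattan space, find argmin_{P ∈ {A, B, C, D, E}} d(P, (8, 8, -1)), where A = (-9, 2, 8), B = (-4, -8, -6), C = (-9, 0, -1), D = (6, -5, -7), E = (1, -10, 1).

Distances: d(A) = 32, d(B) = 33, d(C) = 25, d(D) = 21, d(E) = 27. Nearest: D = (6, -5, -7) with distance 21.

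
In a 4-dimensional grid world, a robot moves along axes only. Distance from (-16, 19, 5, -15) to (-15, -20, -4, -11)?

Σ|x_i - y_i| = |-16 - (-15)| + |19 - (-20)| + |5 - (-4)| + |-15 - (-11)| = 1 + 39 + 9 + 4 = 53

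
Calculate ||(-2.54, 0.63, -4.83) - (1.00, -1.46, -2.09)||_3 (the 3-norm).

(Σ|x_i - y_i|^3)^(1/3) = (|-2.54 - 1|^3 + |0.63 - (-1.46)|^3 + |-4.83 - (-2.09)|^3)^(1/3)
= (3.54^3 + 2.09^3 + 2.74^3)^(1/3) ≈ (44.3619 + 9.1293 + 20.5708)^(1/3) = (74.062)^(1/3) ≈ 4.1995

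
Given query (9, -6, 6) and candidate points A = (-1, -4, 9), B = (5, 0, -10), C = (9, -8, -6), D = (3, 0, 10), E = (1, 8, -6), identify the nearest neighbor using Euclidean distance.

Distances: d(A) ≈ 10.6301, d(B) ≈ 17.5499, d(C) ≈ 12.1655, d(D) ≈ 9.3808, d(E) ≈ 20.0998. Nearest: D = (3, 0, 10) with distance 9.3808.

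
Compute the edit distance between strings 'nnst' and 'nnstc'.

Let D[i][j] be the edit distance between the first i characters of 'nnst' and the first j characters of 'nnstc', with D[i][0] = i, D[0][j] = j, and D[i][j] = D[i-1][j-1] if the characters match, else 1 + min(D[i-1][j], D[i][j-1], D[i-1][j-1]). Filling the table (rows: prefixes of 'nnst', columns: prefixes of 'nnstc'):
     ε  n  n  s  t  c
  ε  0  1  2  3  4  5
  n  1  0  1  2  3  4
  n  2  1  0  1  2  3
  s  3  2  1  0  1  2
  t  4  3  2  1  0  1
The bottom-right entry gives D[4][5] = 1, so no sequence of fewer than 1 edit works. Backtracking through the table gives one optimal edit sequence (1 edit):
  nnst → nnstc (ins c @5)
Edit distance = 1.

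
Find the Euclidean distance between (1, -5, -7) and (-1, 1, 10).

√(Σ(x_i - y_i)²) = √((1 - (-1))² + (-5 - 1)² + (-7 - 10)²)
= √(2² + (-6)² + (-17)²) = √(4 + 36 + 289) = √329 ≈ 18.1384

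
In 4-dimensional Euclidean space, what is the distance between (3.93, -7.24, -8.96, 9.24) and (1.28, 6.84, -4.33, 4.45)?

√(Σ(x_i - y_i)²) = √((3.93 - 1.28)² + (-7.24 - 6.84)² + (-8.96 - (-4.33))² + (9.24 - 4.45)²)
= √(2.65² + (-14.08)² + (-4.63)² + 4.79²) = √(7.0225 + 198.2464 + 21.4369 + 22.9441) = √249.6499 ≈ 15.8003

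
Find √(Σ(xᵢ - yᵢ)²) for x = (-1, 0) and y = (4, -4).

√(Σ(x_i - y_i)²) = √((-1 - 4)² + (0 - (-4))²)
= √((-5)² + 4²) = √(25 + 16) = √41 ≈ 6.4031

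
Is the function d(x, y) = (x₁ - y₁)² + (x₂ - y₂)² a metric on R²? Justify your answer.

No. The squared Euclidean distance fails the triangle inequality. Counterexample: x = (0, 0), y = (1, 3), z = (2, 6). d(x,z) = 2² + 6² = 40, but d(x,y) + d(y,z) = (1² + 3²) + (1² + 3²) = 10 + 10 = 20. Since 40 > 20, the triangle inequality is violated. (Note: √d, the ordinary Euclidean distance, IS a metric.)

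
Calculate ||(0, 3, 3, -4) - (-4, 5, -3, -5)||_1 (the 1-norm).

Σ|x_i - y_i| = |0 - (-4)| + |3 - 5| + |3 - (-3)| + |-4 - (-5)| = 4 + 2 + 6 + 1 = 13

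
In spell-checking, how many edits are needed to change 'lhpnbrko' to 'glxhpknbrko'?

Let D[i][j] be the edit distance between the first i characters of 'lhpnbrko' and the first j characters of 'glxhpknbrko', with D[i][0] = i, D[0][j] = j, and D[i][j] = D[i-1][j-1] if the characters match, else 1 + min(D[i-1][j], D[i][j-1], D[i-1][j-1]). Filling the table (rows: prefixes of 'lhpnbrko', columns: prefixes of 'glxhpknbrko'):
     ε  g  l  x  h  p  k  n  b  r  k  o
  ε  0  1  2  3  4  5  6  7  8  9 10 11
  l  1  1  1  2  3  4  5  6  7  8  9 10
  h  2  2  2  2  2  3  4  5  6  7  8  9
  p  3  3  3  3  3  2  3  4  5  6  7  8
  n  4  4  4  4  4  3  3  3  4  5  6  7
  b  5  5  5  5  5  4  4  4  3  4  5  6
  r  6  6  6  6  6  5  5  5  4  3  4  5
  k  7  7  7  7  7  6  5  6  5  4  3  4
  o  8  8  8  8  8  7  6  6  6  5  4  3
The bottom-right entry gives D[8][11] = 3, so no sequence of fewer than 3 edits works. Backtracking through the table gives one optimal edit sequence (3 edits):
  lhpnbrko → glhpnbrko (ins g @1)
  glhpnbrko → glxhpnbrko (ins x @3)
  glxhpnbrko → glxhpknbrko (ins k @6)
Edit distance = 3.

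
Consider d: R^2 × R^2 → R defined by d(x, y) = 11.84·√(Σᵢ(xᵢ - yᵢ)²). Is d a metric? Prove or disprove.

Yes. The L2 (Euclidean) norm induces a metric on R^2, and multiplying a metric by a positive constant 11.84 > 0 preserves all four axioms: non-negativity (11.84·||x-y|| ≥ 0), identity (11.84·||x-y|| = 0 ⟺ ||x-y|| = 0 ⟺ x = y), symmetry (||x-y|| = ||y-x||), and the triangle inequality (11.84·||x-z|| ≤ 11.84·||x-y|| + 11.84·||y-z||). So d is a metric.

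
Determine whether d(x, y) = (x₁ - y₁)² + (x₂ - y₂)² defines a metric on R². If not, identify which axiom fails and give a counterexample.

No. The squared Euclidean distance fails the triangle inequality. Counterexample: x = (0, 0), y = (3, 2), z = (6, 4). d(x,z) = 6² + 4² = 52, but d(x,y) + d(y,z) = (3² + 2²) + (3² + 2²) = 13 + 13 = 26. Since 52 > 26, the triangle inequality is violated. (Note: √d, the ordinary Euclidean distance, IS a metric.)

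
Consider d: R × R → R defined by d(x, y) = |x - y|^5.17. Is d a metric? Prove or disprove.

No. d(x,y) = |x-y|^5.17 fails the triangle inequality since p = 5.17 > 1. Counterexample: x = -3, y = 4, z = 12. d(x,z) = |-3 - 12|^5.17 = 15^5.17 ≈ 1203349.5761, but d(x,y) + d(y,z) = 7^5.17 + 8^5.17 ≈ 23396.8218 + 46663.2768 = 70060.0986. Since 1203349.5761 > 70060.0986, the triangle inequality is violated.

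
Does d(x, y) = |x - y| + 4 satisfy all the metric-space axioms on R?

No. d fails identity of indiscernibles (specifically d(x,x) = 0): d(8, 8) = |8 - 8| + 4 = 0 + 4 = 4 ≠ 0.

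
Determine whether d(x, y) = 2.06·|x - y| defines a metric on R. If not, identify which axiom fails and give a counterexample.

Yes. Since |x - y| is a metric on R and 2.06 > 0, the positive scalar multiple 2.06·|x - y| is also a metric: scaling by a positive constant preserves non-negativity, identity (d=0 ⟺ |x-y|=0 ⟺ x=y), symmetry, and the triangle inequality.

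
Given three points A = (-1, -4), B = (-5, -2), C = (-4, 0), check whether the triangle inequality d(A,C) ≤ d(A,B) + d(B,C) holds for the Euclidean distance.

d(A,B) = √(4² + 2²) = √20 ≈ 4.4721, d(B,C) = √(1² + 2²) = √5 ≈ 2.2361, d(A,C) = √(3² + 4²) = √25 = 5.
d(A,C) = 5 ≤ 4.4721 + 2.2361 = 6.7082. Triangle inequality is satisfied.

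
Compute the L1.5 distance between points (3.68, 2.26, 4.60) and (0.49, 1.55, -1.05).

(Σ|x_i - y_i|^1.5)^(1/1.5) = (|3.68 - 0.49|^1.5 + |2.26 - 1.55|^1.5 + |4.6 - (-1.05)|^1.5)^(1/1.5)
= (3.19^1.5 + 0.71^1.5 + 5.65^1.5)^(1/1.5) ≈ (5.6975 + 0.5983 + 13.4299)^(1/1.5) = (19.7257)^(1/1.5) ≈ 7.3005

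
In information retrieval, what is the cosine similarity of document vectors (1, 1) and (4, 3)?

With u = (1, 1), v = (4, 3):
u·v = 1·4 + 1·3 = 4 + 3 = 7.
|u| = √(1² + 1²) = √2, |v| = √(4² + 3²) = √25, so |u||v| = √(2·25) = √50.
cos θ = (u·v)/(|u||v|) = 7/√50 ≈ 0.9899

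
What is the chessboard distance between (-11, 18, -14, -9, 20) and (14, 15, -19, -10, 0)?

max(|x_i - y_i|) = max(|-11 - 14|, |18 - 15|, |-14 - (-19)|, |-9 - (-10)|, |20 - 0|) = max(25, 3, 5, 1, 20) = 25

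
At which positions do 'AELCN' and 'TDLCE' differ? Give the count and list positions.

Differing positions: 1, 2, 5. Hamming distance = 3.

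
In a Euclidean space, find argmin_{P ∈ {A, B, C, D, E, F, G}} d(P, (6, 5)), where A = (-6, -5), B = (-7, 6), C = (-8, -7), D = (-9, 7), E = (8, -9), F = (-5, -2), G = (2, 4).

Distances: d(A) ≈ 15.6205, d(B) ≈ 13.0384, d(C) ≈ 18.4391, d(D) ≈ 15.1327, d(E) ≈ 14.1421, d(F) ≈ 13.0384, d(G) ≈ 4.1231. Nearest: G = (2, 4) with distance 4.1231.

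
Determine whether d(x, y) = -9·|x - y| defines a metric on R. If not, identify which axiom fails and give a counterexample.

No. With c = -9 < 0, d fails non-negativity: d(7, 10) = -9·|7 - 10| = -9·3 = -27 < 0.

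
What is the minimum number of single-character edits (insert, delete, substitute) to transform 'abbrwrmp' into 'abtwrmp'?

Let D[i][j] be the edit distance between the first i characters of 'abbrwrmp' and the first j characters of 'abtwrmp', with D[i][0] = i, D[0][j] = j, and D[i][j] = D[i-1][j-1] if the characters match, else 1 + min(D[i-1][j], D[i][j-1], D[i-1][j-1]). Filling the table (rows: prefixes of 'abbrwrmp', columns: prefixes of 'abtwrmp'):
     ε  a  b  t  w  r  m  p
  ε  0  1  2  3  4  5  6  7
  a  1  0  1  2  3  4  5  6
  b  2  1  0  1  2  3  4  5
  b  3  2  1  1  2  3  4  5
  r  4  3  2  2  2  2  3  4
  w  5  4  3  3  2  3  3  4
  r  6  5  4  4  3  2  3  4
  m  7  6  5  5  4  3  2  3
  p  8  7  6  6  5  4  3  2
The bottom-right entry gives D[8][7] = 2, so no sequence of fewer than 2 edits works. Backtracking through the table gives one optimal edit sequence (2 edits):
  abbrwrmp → abrwrmp (del b @2)
  abrwrmp → abtwrmp (sub r→t @3)
Edit distance = 2.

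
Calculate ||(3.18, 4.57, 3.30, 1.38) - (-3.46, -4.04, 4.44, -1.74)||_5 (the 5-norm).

(Σ|x_i - y_i|^5)^(1/5) = (|3.18 - (-3.46)|^5 + |4.57 - (-4.04)|^5 + |3.3 - 4.44|^5 + |1.38 - (-1.74)|^5)^(1/5)
= (6.64^5 + 8.61^5 + 1.14^5 + 3.12^5)^(1/5) ≈ (12907.4484 + 47316.8426 + 1.9254 + 295.6467)^(1/5) = (60521.8631)^(1/5) ≈ 9.0445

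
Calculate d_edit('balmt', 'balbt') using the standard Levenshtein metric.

Let D[i][j] be the edit distance between the first i characters of 'balmt' and the first j characters of 'balbt', with D[i][0] = i, D[0][j] = j, and D[i][j] = D[i-1][j-1] if the characters match, else 1 + min(D[i-1][j], D[i][j-1], D[i-1][j-1]). Filling the table (rows: prefixes of 'balmt', columns: prefixes of 'balbt'):
     ε  b  a  l  b  t
  ε  0  1  2  3  4  5
  b  1  0  1  2  3  4
  a  2  1  0  1  2  3
  l  3  2  1  0  1  2
  m  4  3  2  1  1  2
  t  5  4  3  2  2  1
The bottom-right entry gives D[5][5] = 1, so no sequence of fewer than 1 edit works. Backtracking through the table gives one optimal edit sequence (1 edit):
  balmt → balbt (sub m→b @4)
Edit distance = 1.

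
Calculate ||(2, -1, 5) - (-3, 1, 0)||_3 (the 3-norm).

(Σ|x_i - y_i|^3)^(1/3) = (|2 - (-3)|^3 + |-1 - 1|^3 + |5 - 0|^3)^(1/3)
= (5^3 + 2^3 + 5^3)^(1/3) = (125 + 8 + 125)^(1/3) = (258)^(1/3) ≈ 6.3661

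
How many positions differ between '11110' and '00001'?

Differing positions: 1, 2, 3, 4, 5. Hamming distance = 5.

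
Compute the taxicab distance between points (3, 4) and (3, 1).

Σ|x_i - y_i| = |3 - 3| + |4 - 1| = 0 + 3 = 3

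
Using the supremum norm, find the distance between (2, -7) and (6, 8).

max(|x_i - y_i|) = max(|2 - 6|, |-7 - 8|) = max(4, 15) = 15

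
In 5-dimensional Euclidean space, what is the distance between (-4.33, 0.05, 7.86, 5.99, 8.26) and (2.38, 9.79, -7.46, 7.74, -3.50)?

√(Σ(x_i - y_i)²) = √((-4.33 - 2.38)² + (0.05 - 9.79)² + (7.86 - (-7.46))² + (5.99 - 7.74)² + (8.26 - (-3.5))²)
= √((-6.71)² + (-9.74)² + 15.32² + (-1.75)² + 11.76²) = √(45.0241 + 94.8676 + 234.7024 + 3.0625 + 138.2976) = √515.9542 ≈ 22.7146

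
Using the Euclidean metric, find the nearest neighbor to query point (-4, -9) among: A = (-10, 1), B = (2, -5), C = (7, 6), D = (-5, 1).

Distances: d(A) ≈ 11.6619, d(B) ≈ 7.2111, d(C) ≈ 18.6011, d(D) ≈ 10.0499. Nearest: B = (2, -5) with distance 7.2111.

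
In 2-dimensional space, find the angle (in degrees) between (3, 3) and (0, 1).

With u = (3, 3), v = (0, 1):
u·v = 3·0 + 3·1 = 0 + 3 = 3.
|u| = √(3² + 3²) = √18, |v| = √(0² + 1²) = √1, so |u||v| = √(18·1) = √18.
cos θ = (u·v)/(|u||v|) = 3/√18 ≈ 0.707107
θ = arccos(0.707107) ≈ 45°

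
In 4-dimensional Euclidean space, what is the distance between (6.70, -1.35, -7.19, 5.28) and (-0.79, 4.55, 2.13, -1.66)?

√(Σ(x_i - y_i)²) = √((6.7 - (-0.79))² + (-1.35 - 4.55)² + (-7.19 - 2.13)² + (5.28 - (-1.66))²)
= √(7.49² + (-5.9)² + (-9.32)² + 6.94²) = √(56.1001 + 34.81 + 86.8624 + 48.1636) = √225.9361 ≈ 15.0312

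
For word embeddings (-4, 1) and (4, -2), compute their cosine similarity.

With u = (-4, 1), v = (4, -2):
u·v = (-4)·4 + 1·(-2) = (-16) + (-2) = -18.
|u| = √((-4)² + 1²) = √17, |v| = √(4² + (-2)²) = √20, so |u||v| = √(17·20) = √340.
cos θ = (u·v)/(|u||v|) = -18/√340 ≈ -0.9762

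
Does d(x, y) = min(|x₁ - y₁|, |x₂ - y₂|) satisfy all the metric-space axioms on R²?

No. d fails identity of indiscernibles: take x = (1, 0) and y = (1, 5). Then d(x,y) = min(|1 - 1|, |0 - 5|) = min(0, 5) = 0, yet x ≠ y.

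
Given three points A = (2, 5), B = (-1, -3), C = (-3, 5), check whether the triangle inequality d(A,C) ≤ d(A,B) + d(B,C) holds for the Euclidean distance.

d(A,B) = √(3² + 8²) = √73 ≈ 8.544, d(B,C) = √(2² + 8²) = √68 ≈ 8.2462, d(A,C) = √(5² + 0²) = √25 = 5.
d(A,C) = 5 ≤ 8.544 + 8.2462 = 16.7902. Triangle inequality is satisfied.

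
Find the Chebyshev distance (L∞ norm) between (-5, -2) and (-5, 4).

max(|x_i - y_i|) = max(|-5 - (-5)|, |-2 - 4|) = max(0, 6) = 6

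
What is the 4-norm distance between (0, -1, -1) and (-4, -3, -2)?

(Σ|x_i - y_i|^4)^(1/4) = (|0 - (-4)|^4 + |-1 - (-3)|^4 + |-1 - (-2)|^4)^(1/4)
= (4^4 + 2^4 + 1^4)^(1/4) = (256 + 16 + 1)^(1/4) = (273)^(1/4) ≈ 4.0648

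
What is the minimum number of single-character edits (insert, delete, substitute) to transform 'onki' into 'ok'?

Let D[i][j] be the edit distance between the first i characters of 'onki' and the first j characters of 'ok', with D[i][0] = i, D[0][j] = j, and D[i][j] = D[i-1][j-1] if the characters match, else 1 + min(D[i-1][j], D[i][j-1], D[i-1][j-1]). Filling the table (rows: prefixes of 'onki', columns: prefixes of 'ok'):
     ε  o  k
  ε  0  1  2
  o  1  0  1
  n  2  1  1
  k  3  2  1
  i  4  3  2
The bottom-right entry gives D[4][2] = 2, so no sequence of fewer than 2 edits works. Backtracking through the table gives one optimal edit sequence (2 edits):
  onki → oki (del n @2)
  oki → ok (del i @3)
Edit distance = 2.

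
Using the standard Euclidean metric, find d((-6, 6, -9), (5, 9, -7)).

√(Σ(x_i - y_i)²) = √((-6 - 5)² + (6 - 9)² + (-9 - (-7))²)
= √((-11)² + (-3)² + (-2)²) = √(121 + 9 + 4) = √134 ≈ 11.5758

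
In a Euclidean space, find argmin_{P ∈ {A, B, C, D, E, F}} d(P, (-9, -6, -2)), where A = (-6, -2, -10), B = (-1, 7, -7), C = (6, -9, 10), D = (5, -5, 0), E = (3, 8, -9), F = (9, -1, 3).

Distances: d(A) ≈ 9.434, d(B) ≈ 16.0624, d(C) ≈ 19.4422, d(D) ≈ 14.1774, d(E) ≈ 19.7231, d(F) ≈ 19.3391. Nearest: A = (-6, -2, -10) with distance 9.434.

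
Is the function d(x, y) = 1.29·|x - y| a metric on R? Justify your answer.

Yes. Since |x - y| is a metric on R and 1.29 > 0, the positive scalar multiple 1.29·|x - y| is also a metric: scaling by a positive constant preserves non-negativity, identity (d=0 ⟺ |x-y|=0 ⟺ x=y), symmetry, and the triangle inequality.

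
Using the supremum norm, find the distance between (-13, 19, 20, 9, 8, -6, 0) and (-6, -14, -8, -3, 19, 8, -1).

max(|x_i - y_i|) = max(|-13 - (-6)|, |19 - (-14)|, |20 - (-8)|, |9 - (-3)|, |8 - 19|, |-6 - 8|, |0 - (-1)|) = max(7, 33, 28, 12, 11, 14, 1) = 33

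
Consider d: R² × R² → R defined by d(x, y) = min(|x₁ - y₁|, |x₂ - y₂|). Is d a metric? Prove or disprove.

No. d fails identity of indiscernibles: take x = (-1, 0) and y = (-1, 7). Then d(x,y) = min(|-1 - (-1)|, |0 - 7|) = min(0, 7) = 0, yet x ≠ y.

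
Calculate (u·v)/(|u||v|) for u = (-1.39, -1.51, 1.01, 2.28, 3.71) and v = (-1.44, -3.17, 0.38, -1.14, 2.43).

With u = (-1.39, -1.51, 1.01, 2.28, 3.71), v = (-1.44, -3.17, 0.38, -1.14, 2.43):
u·v = (-1.39)·(-1.44) + (-1.51)·(-3.17) + 1.01·0.38 + 2.28·(-1.14) + 3.71·2.43 = 2.0016 + 4.7867 + 0.3838 + (-2.5992) + 9.0153 = 13.5882.
|u| = √((-1.39)² + (-1.51)² + 1.01² + 2.28² + 3.71²) = √(1.9321 + 2.2801 + 1.0201 + 5.1984 + 13.7641) = √24.1948, |v| = √((-1.44)² + (-3.17)² + 0.38² + (-1.14)² + 2.43²) = √(2.0736 + 10.0489 + 0.1444 + 1.2996 + 5.9049) = √19.4714.
cos θ = (u·v)/(|u||v|) = 13.5882/(√24.1948·√19.4714) ≈ 0.626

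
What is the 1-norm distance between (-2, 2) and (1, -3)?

Σ|x_i - y_i| = |-2 - 1| + |2 - (-3)| = 3 + 5 = 8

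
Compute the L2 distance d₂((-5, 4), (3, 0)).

√(Σ(x_i - y_i)²) = √((-5 - 3)² + (4 - 0)²)
= √((-8)² + 4²) = √(64 + 16) = √80 ≈ 8.9443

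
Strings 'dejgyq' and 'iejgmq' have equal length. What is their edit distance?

Let D[i][j] be the edit distance between the first i characters of 'dejgyq' and the first j characters of 'iejgmq', with D[i][0] = i, D[0][j] = j, and D[i][j] = D[i-1][j-1] if the characters match, else 1 + min(D[i-1][j], D[i][j-1], D[i-1][j-1]). Filling the table (rows: prefixes of 'dejgyq', columns: prefixes of 'iejgmq'):
     ε  i  e  j  g  m  q
  ε  0  1  2  3  4  5  6
  d  1  1  2  3  4  5  6
  e  2  2  1  2  3  4  5
  j  3  3  2  1  2  3  4
  g  4  4  3  2  1  2  3
  y  5  5  4  3  2  2  3
  q  6  6  5  4  3  3  2
The bottom-right entry gives D[6][6] = 2, so no sequence of fewer than 2 edits works. Backtracking through the table gives one optimal edit sequence (2 edits):
  dejgyq → iejgyq (sub d→i @1)
  iejgyq → iejgmq (sub y→m @5)
Edit distance = 2.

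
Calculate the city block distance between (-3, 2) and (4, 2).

Σ|x_i - y_i| = |-3 - 4| + |2 - 2| = 7 + 0 = 7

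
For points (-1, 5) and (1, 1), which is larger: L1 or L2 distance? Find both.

L1 = |-1 - 1| + |5 - 1| = 2 + 4 = 6
L2 = √(2² + 4²) = √20 ≈ 4.4721
L1 ≥ L2 always (equality iff movement is along one axis); L1 > L2 here.
Ratio L1/L2 = 6/√20 ≈ 1.3416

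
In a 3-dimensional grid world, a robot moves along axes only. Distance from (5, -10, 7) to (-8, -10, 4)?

Σ|x_i - y_i| = |5 - (-8)| + |-10 - (-10)| + |7 - 4| = 13 + 0 + 3 = 16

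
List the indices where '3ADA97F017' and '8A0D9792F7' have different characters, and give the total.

Differing positions: 1, 3, 4, 7, 8, 9. Hamming distance = 6.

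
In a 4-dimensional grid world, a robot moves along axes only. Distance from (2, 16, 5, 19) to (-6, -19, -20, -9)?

Σ|x_i - y_i| = |2 - (-6)| + |16 - (-19)| + |5 - (-20)| + |19 - (-9)| = 8 + 35 + 25 + 28 = 96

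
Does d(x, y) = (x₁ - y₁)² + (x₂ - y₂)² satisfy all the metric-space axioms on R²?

No. The squared Euclidean distance fails the triangle inequality. Counterexample: x = (0, 0), y = (3, 2), z = (6, 4). d(x,z) = 6² + 4² = 52, but d(x,y) + d(y,z) = (3² + 2²) + (3² + 2²) = 13 + 13 = 26. Since 52 > 26, the triangle inequality is violated. (Note: √d, the ordinary Euclidean distance, IS a metric.)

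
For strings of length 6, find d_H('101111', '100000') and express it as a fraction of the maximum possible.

Differing positions: 3, 4, 5, 6. Hamming distance = 4. The maximum possible Hamming distance for length-6 strings is 6, so d_H/6 = 4/6 ≈ 0.6667.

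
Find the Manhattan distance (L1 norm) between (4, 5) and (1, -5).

Σ|x_i - y_i| = |4 - 1| + |5 - (-5)| = 3 + 10 = 13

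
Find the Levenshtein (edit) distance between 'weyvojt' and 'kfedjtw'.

Let D[i][j] be the edit distance between the first i characters of 'weyvojt' and the first j characters of 'kfedjtw', with D[i][0] = i, D[0][j] = j, and D[i][j] = D[i-1][j-1] if the characters match, else 1 + min(D[i-1][j], D[i][j-1], D[i-1][j-1]). Filling the table (rows: prefixes of 'weyvojt', columns: prefixes of 'kfedjtw'):
     ε  k  f  e  d  j  t  w
  ε  0  1  2  3  4  5  6  7
  w  1  1  2  3  4  5  6  6
  e  2  2  2  2  3  4  5  6
  y  3  3  3  3  3  4  5  6
  v  4  4  4  4  4  4  5  6
  o  5  5  5  5  5  5  5  6
  j  6  6  6  6  6  5  6  6
  t  7  7  7  7  7  6  5  6
The bottom-right entry gives D[7][7] = 6, so no sequence of fewer than 6 edits works. Backtracking through the table gives one optimal edit sequence (6 edits):
  weyvojt → eyvojt (del w @1)
  eyvojt → kyvojt (sub e→k @1)
  kyvojt → kfvojt (sub y→f @2)
  kfvojt → kfeojt (sub v→e @3)
  kfeojt → kfedjt (sub o→d @4)
  kfedjt → kfedjtw (ins w @7)
Edit distance = 6.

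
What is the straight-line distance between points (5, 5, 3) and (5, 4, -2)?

√(Σ(x_i - y_i)²) = √((5 - 5)² + (5 - 4)² + (3 - (-2))²)
= √(0² + 1² + 5²) = √(0 + 1 + 25) = √26 ≈ 5.099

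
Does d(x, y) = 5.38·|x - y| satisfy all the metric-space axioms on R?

Yes. Since |x - y| is a metric on R and 5.38 > 0, the positive scalar multiple 5.38·|x - y| is also a metric: scaling by a positive constant preserves non-negativity, identity (d=0 ⟺ |x-y|=0 ⟺ x=y), symmetry, and the triangle inequality.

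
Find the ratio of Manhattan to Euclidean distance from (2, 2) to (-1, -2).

L1 = |2 - (-1)| + |2 - (-2)| = 3 + 4 = 7
L2 = √(3² + 4²) = √25 = 5
L1 ≥ L2 always (equality iff movement is along one axis); L1 > L2 here.
Ratio L1/L2 = 7/5 = 1.4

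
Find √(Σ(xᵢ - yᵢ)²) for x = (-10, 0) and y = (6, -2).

√(Σ(x_i - y_i)²) = √((-10 - 6)² + (0 - (-2))²)
= √((-16)² + 2²) = √(256 + 4) = √260 ≈ 16.1245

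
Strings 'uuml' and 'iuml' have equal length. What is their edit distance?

Let D[i][j] be the edit distance between the first i characters of 'uuml' and the first j characters of 'iuml', with D[i][0] = i, D[0][j] = j, and D[i][j] = D[i-1][j-1] if the characters match, else 1 + min(D[i-1][j], D[i][j-1], D[i-1][j-1]). Filling the table (rows: prefixes of 'uuml', columns: prefixes of 'iuml'):
     ε  i  u  m  l
  ε  0  1  2  3  4
  u  1  1  1  2  3
  u  2  2  1  2  3
  m  3  3  2  1  2
  l  4  4  3  2  1
The bottom-right entry gives D[4][4] = 1, so no sequence of fewer than 1 edit works. Backtracking through the table gives one optimal edit sequence (1 edit):
  uuml → iuml (sub u→i @1)
Edit distance = 1.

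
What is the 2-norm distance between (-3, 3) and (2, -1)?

(Σ|x_i - y_i|^2)^(1/2) = (|-3 - 2|^2 + |3 - (-1)|^2)^(1/2)
= (5^2 + 4^2)^(1/2) = (25 + 16)^(1/2) = (41)^(1/2) ≈ 6.4031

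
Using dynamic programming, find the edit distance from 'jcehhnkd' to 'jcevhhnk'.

Let D[i][j] be the edit distance between the first i characters of 'jcehhnkd' and the first j characters of 'jcevhhnk', with D[i][0] = i, D[0][j] = j, and D[i][j] = D[i-1][j-1] if the characters match, else 1 + min(D[i-1][j], D[i][j-1], D[i-1][j-1]). Filling the table (rows: prefixes of 'jcehhnkd', columns: prefixes of 'jcevhhnk'):
     ε  j  c  e  v  h  h  n  k
  ε  0  1  2  3  4  5  6  7  8
  j  1  0  1  2  3  4  5  6  7
  c  2  1  0  1  2  3  4  5  6
  e  3  2  1  0  1  2  3  4  5
  h  4  3  2  1  1  1  2  3  4
  h  5  4  3  2  2  1  1  2  3
  n  6  5  4  3  3  2  2  1  2
  k  7  6  5  4  4  3  3  2  1
  d  8  7  6  5  5  4  4  3  2
The bottom-right entry gives D[8][8] = 2, so no sequence of fewer than 2 edits works. Backtracking through the table gives one optimal edit sequence (2 edits):
  jcehhnkd → jcevhhnkd (ins v @4)
  jcevhhnkd → jcevhhnk (del d @9)
Edit distance = 2.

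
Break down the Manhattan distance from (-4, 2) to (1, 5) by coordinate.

Σ|x_i - y_i| = |-4 - 1| + |2 - 5| = 5 + 3 = 8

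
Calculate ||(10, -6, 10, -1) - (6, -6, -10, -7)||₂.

√(Σ(x_i - y_i)²) = √((10 - 6)² + (-6 - (-6))² + (10 - (-10))² + (-1 - (-7))²)
= √(4² + 0² + 20² + 6²) = √(16 + 0 + 400 + 36) = √452 ≈ 21.2603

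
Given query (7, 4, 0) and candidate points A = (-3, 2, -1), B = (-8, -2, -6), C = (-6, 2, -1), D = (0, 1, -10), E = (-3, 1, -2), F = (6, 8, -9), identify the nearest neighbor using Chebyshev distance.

Distances: d(A) = 10, d(B) = 15, d(C) = 13, d(D) = 10, d(E) = 10, d(F) = 9. Nearest: F = (6, 8, -9) with distance 9.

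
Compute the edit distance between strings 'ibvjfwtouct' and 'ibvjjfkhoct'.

Let D[i][j] be the edit distance between the first i characters of 'ibvjfwtouct' and the first j characters of 'ibvjjfkhoct', with D[i][0] = i, D[0][j] = j, and D[i][j] = D[i-1][j-1] if the characters match, else 1 + min(D[i-1][j], D[i][j-1], D[i-1][j-1]). Filling the table (rows: prefixes of 'ibvjfwtouct', columns: prefixes of 'ibvjjfkhoct'):
     ε  i  b  v  j  j  f  k  h  o  c  t
  ε  0  1  2  3  4  5  6  7  8  9 10 11
  i  1  0  1  2  3  4  5  6  7  8  9 10
  b  2  1  0  1  2  3  4  5  6  7  8  9
  v  3  2  1  0  1  2  3  4  5  6  7  8
  j  4  3  2  1  0  1  2  3  4  5  6  7
  f  5  4  3  2  1  1  1  2  3  4  5  6
  w  6  5  4  3  2  2  2  2  3  4  5  6
  t  7  6  5  4  3  3  3  3  3  4  5  5
  o  8  7  6  5  4  4  4  4  4  3  4  5
  u  9  8  7  6  5  5  5  5  5  4  4  5
  c 10  9  8  7  6  6  6  6  6  5  4  5
  t 11 10  9  8  7  7  7  7  7  6  5  4
The bottom-right entry gives D[11][11] = 4, so no sequence of fewer than 4 edits works. Backtracking through the table gives one optimal edit sequence (4 edits):
  ibvjfwtouct → ibvjjfwtouct (ins j @4)
  ibvjjfwtouct → ibvjjfktouct (sub w→k @7)
  ibvjjfktouct → ibvjjfkhouct (sub t→h @8)
  ibvjjfkhouct → ibvjjfkhoct (del u @10)
Edit distance = 4.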